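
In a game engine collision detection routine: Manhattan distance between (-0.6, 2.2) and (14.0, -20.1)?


|(-0.6)-14| + |2.2-(-20.1)| = 14.6 + 22.3 = 36.9

36.9


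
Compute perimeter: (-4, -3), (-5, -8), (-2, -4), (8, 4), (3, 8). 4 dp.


Sides: (-4, -3)->(-5, -8): sqrt(26) = 5.09902, (-5, -8)->(-2, -4): sqrt(25) = 5, (-2, -4)->(8, 4): sqrt(164) = 12.806248, (8, 4)->(3, 8): sqrt(41) = 6.403124, (3, 8)->(-4, -3): sqrt(170) = 13.038405
Sum = 42.346797
Perimeter = 42.3468

42.3468


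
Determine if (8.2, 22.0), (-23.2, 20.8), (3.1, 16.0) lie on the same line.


Cross product: ((-23.2)-8.2)*(16-22) - (20.8-22)*(3.1-8.2)
= 182.28

No, not collinear


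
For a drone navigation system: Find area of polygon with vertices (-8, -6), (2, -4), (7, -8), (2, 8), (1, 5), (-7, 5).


Shoelace sum: ((-8)*(-4) - 2*(-6)) + (2*(-8) - 7*(-4)) + (7*8 - 2*(-8)) + (2*5 - 1*8) + (1*5 - (-7)*5) + ((-7)*(-6) - (-8)*5)
= 252
Area = |252|/2 = 126

126


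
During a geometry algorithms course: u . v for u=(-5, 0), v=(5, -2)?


u . v = u_x*v_x + u_y*v_y = (-5)*5 + 0*(-2)
= (-25) + 0 = -25

-25


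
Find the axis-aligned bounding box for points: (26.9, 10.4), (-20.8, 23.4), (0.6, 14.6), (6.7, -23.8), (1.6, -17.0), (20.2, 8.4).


x range: [-20.8, 26.9]
y range: [-23.8, 23.4]
Bounding box: (-20.8,-23.8) to (26.9,23.4)

(-20.8,-23.8) to (26.9,23.4)


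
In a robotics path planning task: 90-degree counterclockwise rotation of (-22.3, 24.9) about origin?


90° CCW: (x,y) -> (-y, x)
(-22.3,24.9) -> (-24.9, -22.3)

(-24.9, -22.3)


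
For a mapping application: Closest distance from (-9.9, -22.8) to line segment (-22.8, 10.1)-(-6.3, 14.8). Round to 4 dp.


Project P onto AB: t = 0.1978 (clamped to [0,1])
Closest point on segment: (-19.5363, 11.0297)
Distance: 35.1753

35.1753


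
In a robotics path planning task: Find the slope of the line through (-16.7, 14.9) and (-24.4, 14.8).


slope = (y2-y1)/(x2-x1) = (14.8-14.9)/((-24.4)-(-16.7)) = (-0.1)/(-7.7) = 0.013

0.013


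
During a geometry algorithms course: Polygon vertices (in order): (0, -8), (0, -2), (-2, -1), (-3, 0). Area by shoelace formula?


Shoelace sum: (0*(-2) - 0*(-8)) + (0*(-1) - (-2)*(-2)) + ((-2)*0 - (-3)*(-1)) + ((-3)*(-8) - 0*0)
= 17
Area = |17|/2 = 8.5

8.5


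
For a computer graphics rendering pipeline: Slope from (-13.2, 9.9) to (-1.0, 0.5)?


slope = (y2-y1)/(x2-x1) = (0.5-9.9)/((-1)-(-13.2)) = (-9.4)/12.2 = -0.7705

-0.7705


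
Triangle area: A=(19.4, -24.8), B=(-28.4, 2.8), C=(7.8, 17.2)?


Area = |x_A(y_B-y_C) + x_B(y_C-y_A) + x_C(y_A-y_B)|/2
= |(-279.36) + (-1192.8) + (-215.28)|/2
= 1687.44/2 = 843.72

843.72


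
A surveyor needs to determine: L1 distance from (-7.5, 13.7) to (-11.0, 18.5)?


|(-7.5)-(-11)| + |13.7-18.5| = 3.5 + 4.8 = 8.3

8.3


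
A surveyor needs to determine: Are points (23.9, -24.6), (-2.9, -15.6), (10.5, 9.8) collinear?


Cross product: ((-2.9)-23.9)*(9.8-(-24.6)) - ((-15.6)-(-24.6))*(10.5-23.9)
= -801.32

No, not collinear


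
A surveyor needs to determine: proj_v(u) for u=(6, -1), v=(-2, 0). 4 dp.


u.v = -12, |v| = sqrt(4) = 2
Scalar projection = u.v / |v| = -12 / sqrt(4) = -6

-6


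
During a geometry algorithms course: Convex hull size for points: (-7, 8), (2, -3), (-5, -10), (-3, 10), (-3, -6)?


Convex hull vertices (CCW): (-7, 8), (-5, -10), (2, -3), (-3, 10)
Count = 4

4


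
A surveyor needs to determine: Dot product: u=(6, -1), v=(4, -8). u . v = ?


u . v = u_x*v_x + u_y*v_y = 6*4 + (-1)*(-8)
= 24 + 8 = 32

32


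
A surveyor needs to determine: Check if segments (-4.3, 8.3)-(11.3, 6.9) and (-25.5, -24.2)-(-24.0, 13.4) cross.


Cross products: d1=-748.37, d2=-1337.03, d3=-536.68, d4=51.98
d1*d2 < 0 and d3*d4 < 0? no

No, they don't intersect


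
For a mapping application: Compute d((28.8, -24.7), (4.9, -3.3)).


dx=-23.9, dy=21.4
d^2 = (-23.9)^2 + 21.4^2 = 1029.17
d = sqrt(1029.17) = 32.0807

32.0807


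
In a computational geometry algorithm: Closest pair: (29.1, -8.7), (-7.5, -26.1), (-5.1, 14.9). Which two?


d(P0,P1) = 40.5255, d(P0,P2) = 41.5524, d(P1,P2) = 41.0702
Closest: P0 and P1

Closest pair: (29.1, -8.7) and (-7.5, -26.1), distance = 40.5255


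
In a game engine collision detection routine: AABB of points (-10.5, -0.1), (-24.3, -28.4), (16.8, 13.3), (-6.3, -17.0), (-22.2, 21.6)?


x range: [-24.3, 16.8]
y range: [-28.4, 21.6]
Bounding box: (-24.3,-28.4) to (16.8,21.6)

(-24.3,-28.4) to (16.8,21.6)


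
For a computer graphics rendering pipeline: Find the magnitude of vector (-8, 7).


|u| = sqrt((-8)^2 + 7^2) = sqrt(113) = 10.6301

10.6301


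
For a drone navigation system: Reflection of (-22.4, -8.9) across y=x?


Reflection over y=x: (x,y) -> (y,x)
(-22.4, -8.9) -> (-8.9, -22.4)

(-8.9, -22.4)


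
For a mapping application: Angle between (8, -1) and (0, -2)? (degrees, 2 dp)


u.v = 2, |u| = sqrt(65) = 8.0623, |v| = sqrt(4) = 2
cos(theta) = u.v/(|u||v|) = 2/sqrt(260) = 0.124035
theta = acos(0.124035) = 82.87 degrees

82.87 degrees


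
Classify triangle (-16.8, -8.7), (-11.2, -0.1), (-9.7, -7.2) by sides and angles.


Side lengths squared: AB^2=105.32, BC^2=52.66, CA^2=52.66
Sorted: [52.66, 52.66, 105.32]
By sides: Isosceles, By angles: Right

Isosceles, Right


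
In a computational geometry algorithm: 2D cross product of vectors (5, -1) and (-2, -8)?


u x v = u_x*v_y - u_y*v_x = 5*(-8) - (-1)*(-2)
= (-40) - 2 = -42

-42


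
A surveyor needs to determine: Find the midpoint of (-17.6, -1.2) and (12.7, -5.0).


M = (((-17.6)+12.7)/2, ((-1.2)+(-5))/2)
= (-2.45, -3.1)

(-2.45, -3.1)


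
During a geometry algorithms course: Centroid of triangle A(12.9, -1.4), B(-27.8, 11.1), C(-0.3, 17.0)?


Centroid = ((x_A+x_B+x_C)/3, (y_A+y_B+y_C)/3)
= ((12.9+(-27.8)+(-0.3))/3, ((-1.4)+11.1+17)/3)
= (-5.0667, 8.9)

(-5.0667, 8.9)


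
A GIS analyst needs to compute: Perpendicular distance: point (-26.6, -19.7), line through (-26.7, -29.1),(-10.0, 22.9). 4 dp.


|cross product| = 151.78
|line direction| = sqrt(2982.89) = 54.6158
Distance = 151.78/sqrt(2982.89) = 2.779

2.779


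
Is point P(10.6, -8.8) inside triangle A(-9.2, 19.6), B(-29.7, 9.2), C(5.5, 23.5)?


Cross products: AB x AP = 788.12, BC x BP = -1209.89, CA x CP = 494.7
All same sign? no

No, outside


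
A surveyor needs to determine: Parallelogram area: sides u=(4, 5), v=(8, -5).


|u x v| = |4*(-5) - 5*8|
= |(-20) - 40| = 60

60


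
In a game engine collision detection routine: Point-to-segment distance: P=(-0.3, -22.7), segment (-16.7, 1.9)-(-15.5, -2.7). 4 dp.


Project P onto AB: t = 1 (clamped to [0,1])
Closest point on segment: (-15.5, -2.7)
Distance: 25.1205

25.1205


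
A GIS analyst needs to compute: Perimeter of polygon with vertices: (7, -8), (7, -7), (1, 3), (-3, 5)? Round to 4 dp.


Sides: (7, -8)->(7, -7): sqrt(1) = 1, (7, -7)->(1, 3): sqrt(136) = 11.661904, (1, 3)->(-3, 5): sqrt(20) = 4.472136, (-3, 5)->(7, -8): sqrt(269) = 16.401219
Sum = 33.535259
Perimeter = 33.5353

33.5353


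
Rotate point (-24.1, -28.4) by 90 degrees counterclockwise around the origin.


90° CCW: (x,y) -> (-y, x)
(-24.1,-28.4) -> (28.4, -24.1)

(28.4, -24.1)


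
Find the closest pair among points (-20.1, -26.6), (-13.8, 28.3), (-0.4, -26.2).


d(P0,P1) = 55.2603, d(P0,P2) = 19.7041, d(P1,P2) = 56.1232
Closest: P0 and P2

Closest pair: (-20.1, -26.6) and (-0.4, -26.2), distance = 19.7041


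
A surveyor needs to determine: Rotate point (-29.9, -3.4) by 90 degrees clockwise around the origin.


90° CW: (x,y) -> (y, -x)
(-29.9,-3.4) -> (-3.4, 29.9)

(-3.4, 29.9)


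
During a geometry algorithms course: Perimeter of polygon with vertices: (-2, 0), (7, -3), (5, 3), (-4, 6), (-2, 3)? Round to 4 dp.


Sides: (-2, 0)->(7, -3): sqrt(90) = 9.486833, (7, -3)->(5, 3): sqrt(40) = 6.324555, (5, 3)->(-4, 6): sqrt(90) = 9.486833, (-4, 6)->(-2, 3): sqrt(13) = 3.605551, (-2, 3)->(-2, 0): sqrt(9) = 3
Sum = 31.903772
Perimeter = 31.9038

31.9038


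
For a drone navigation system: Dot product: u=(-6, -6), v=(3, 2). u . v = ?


u . v = u_x*v_x + u_y*v_y = (-6)*3 + (-6)*2
= (-18) + (-12) = -30

-30


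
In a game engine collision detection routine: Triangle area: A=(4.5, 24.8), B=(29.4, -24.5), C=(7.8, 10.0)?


Area = |x_A(y_B-y_C) + x_B(y_C-y_A) + x_C(y_A-y_B)|/2
= |(-155.25) + (-435.12) + 384.54|/2
= 205.83/2 = 102.915

102.915


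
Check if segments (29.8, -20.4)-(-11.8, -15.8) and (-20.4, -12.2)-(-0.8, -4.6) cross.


Cross products: d1=-542.24, d2=-135.92, d3=-110.2, d4=-516.52
d1*d2 < 0 and d3*d4 < 0? no

No, they don't intersect


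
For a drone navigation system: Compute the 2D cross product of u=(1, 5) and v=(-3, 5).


u x v = u_x*v_y - u_y*v_x = 1*5 - 5*(-3)
= 5 - (-15) = 20

20


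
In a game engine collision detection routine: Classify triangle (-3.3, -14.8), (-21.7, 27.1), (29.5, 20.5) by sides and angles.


Side lengths squared: AB^2=2094.17, BC^2=2665, CA^2=2321.93
Sorted: [2094.17, 2321.93, 2665]
By sides: Scalene, By angles: Acute

Scalene, Acute


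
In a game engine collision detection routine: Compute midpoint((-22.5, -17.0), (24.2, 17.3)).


M = (((-22.5)+24.2)/2, ((-17)+17.3)/2)
= (0.85, 0.15)

(0.85, 0.15)


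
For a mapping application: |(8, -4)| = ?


|u| = sqrt(8^2 + (-4)^2) = sqrt(80) = 8.9443

8.9443


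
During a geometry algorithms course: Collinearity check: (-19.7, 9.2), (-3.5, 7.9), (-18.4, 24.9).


Cross product: ((-3.5)-(-19.7))*(24.9-9.2) - (7.9-9.2)*((-18.4)-(-19.7))
= 256.03

No, not collinear


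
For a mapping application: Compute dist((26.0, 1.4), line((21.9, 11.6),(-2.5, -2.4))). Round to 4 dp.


|cross product| = 306.28
|line direction| = sqrt(791.36) = 28.1311
Distance = 306.28/sqrt(791.36) = 10.8876

10.8876


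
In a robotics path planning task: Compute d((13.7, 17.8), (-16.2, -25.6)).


dx=-29.9, dy=-43.4
d^2 = (-29.9)^2 + (-43.4)^2 = 2777.57
d = sqrt(2777.57) = 52.7027

52.7027


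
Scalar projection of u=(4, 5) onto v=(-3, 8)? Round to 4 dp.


u.v = 28, |v| = sqrt(73) = 8.544
Scalar projection = u.v / |v| = 28 / sqrt(73) = 3.2772

3.2772


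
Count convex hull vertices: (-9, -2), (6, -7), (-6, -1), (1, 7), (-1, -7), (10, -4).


Convex hull vertices (CCW): (-9, -2), (-1, -7), (6, -7), (10, -4), (1, 7)
Count = 5

5


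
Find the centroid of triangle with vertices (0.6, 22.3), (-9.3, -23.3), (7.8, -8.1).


Centroid = ((x_A+x_B+x_C)/3, (y_A+y_B+y_C)/3)
= ((0.6+(-9.3)+7.8)/3, (22.3+(-23.3)+(-8.1))/3)
= (-0.3, -3.0333)

(-0.3, -3.0333)


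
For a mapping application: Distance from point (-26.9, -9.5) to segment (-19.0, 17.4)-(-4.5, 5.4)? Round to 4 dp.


Project P onto AB: t = 0.5879 (clamped to [0,1])
Closest point on segment: (-10.476, 10.3457)
Distance: 25.7604

25.7604


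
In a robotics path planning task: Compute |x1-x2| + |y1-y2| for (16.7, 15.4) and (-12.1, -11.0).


|16.7-(-12.1)| + |15.4-(-11)| = 28.8 + 26.4 = 55.2

55.2


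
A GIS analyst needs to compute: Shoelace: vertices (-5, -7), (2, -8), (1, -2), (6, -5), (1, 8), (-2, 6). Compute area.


Shoelace sum: ((-5)*(-8) - 2*(-7)) + (2*(-2) - 1*(-8)) + (1*(-5) - 6*(-2)) + (6*8 - 1*(-5)) + (1*6 - (-2)*8) + ((-2)*(-7) - (-5)*6)
= 184
Area = |184|/2 = 92

92


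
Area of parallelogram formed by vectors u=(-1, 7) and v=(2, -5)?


|u x v| = |(-1)*(-5) - 7*2|
= |5 - 14| = 9

9


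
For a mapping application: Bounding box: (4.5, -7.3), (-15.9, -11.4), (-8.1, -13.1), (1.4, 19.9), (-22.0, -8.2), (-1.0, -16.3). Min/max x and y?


x range: [-22, 4.5]
y range: [-16.3, 19.9]
Bounding box: (-22,-16.3) to (4.5,19.9)

(-22,-16.3) to (4.5,19.9)


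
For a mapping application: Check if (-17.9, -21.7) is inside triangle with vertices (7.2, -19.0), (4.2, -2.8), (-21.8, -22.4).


Cross products: AB x AP = 414.72, BC x BP = 58.24, CA x CP = 7.04
All same sign? yes

Yes, inside


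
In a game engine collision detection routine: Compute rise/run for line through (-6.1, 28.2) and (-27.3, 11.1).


slope = (y2-y1)/(x2-x1) = (11.1-28.2)/((-27.3)-(-6.1)) = (-17.1)/(-21.2) = 0.8066

0.8066


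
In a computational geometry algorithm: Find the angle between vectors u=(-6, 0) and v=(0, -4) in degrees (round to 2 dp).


u.v = 0, |u| = sqrt(36) = 6, |v| = sqrt(16) = 4
cos(theta) = u.v/(|u||v|) = 0/sqrt(576) = 0
theta = acos(0) = 90 degrees

90 degrees


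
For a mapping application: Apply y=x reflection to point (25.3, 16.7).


Reflection over y=x: (x,y) -> (y,x)
(25.3, 16.7) -> (16.7, 25.3)

(16.7, 25.3)


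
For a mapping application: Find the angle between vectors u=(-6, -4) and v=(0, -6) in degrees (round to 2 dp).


u.v = 24, |u| = sqrt(52) = 7.2111, |v| = sqrt(36) = 6
cos(theta) = u.v/(|u||v|) = 24/sqrt(1872) = 0.5547
theta = acos(0.5547) = 56.31 degrees

56.31 degrees


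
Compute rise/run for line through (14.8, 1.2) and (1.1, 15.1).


slope = (y2-y1)/(x2-x1) = (15.1-1.2)/(1.1-14.8) = 13.9/(-13.7) = -1.0146

-1.0146


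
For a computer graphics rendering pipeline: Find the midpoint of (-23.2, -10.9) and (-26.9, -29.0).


M = (((-23.2)+(-26.9))/2, ((-10.9)+(-29))/2)
= (-25.05, -19.95)

(-25.05, -19.95)


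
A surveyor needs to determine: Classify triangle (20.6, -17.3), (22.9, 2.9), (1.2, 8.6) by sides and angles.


Side lengths squared: AB^2=413.33, BC^2=503.38, CA^2=1047.17
Sorted: [413.33, 503.38, 1047.17]
By sides: Scalene, By angles: Obtuse

Scalene, Obtuse


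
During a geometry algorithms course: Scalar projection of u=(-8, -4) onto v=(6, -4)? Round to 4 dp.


u.v = -32, |v| = sqrt(52) = 7.2111
Scalar projection = u.v / |v| = -32 / sqrt(52) = -4.4376

-4.4376


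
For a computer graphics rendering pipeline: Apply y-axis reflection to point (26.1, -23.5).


Reflection over y-axis: (x,y) -> (-x,y)
(26.1, -23.5) -> (-26.1, -23.5)

(-26.1, -23.5)


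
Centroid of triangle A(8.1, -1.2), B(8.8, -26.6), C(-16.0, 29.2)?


Centroid = ((x_A+x_B+x_C)/3, (y_A+y_B+y_C)/3)
= ((8.1+8.8+(-16))/3, ((-1.2)+(-26.6)+29.2)/3)
= (0.3, 0.4667)

(0.3, 0.4667)


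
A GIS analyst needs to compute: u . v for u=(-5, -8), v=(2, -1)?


u . v = u_x*v_x + u_y*v_y = (-5)*2 + (-8)*(-1)
= (-10) + 8 = -2

-2


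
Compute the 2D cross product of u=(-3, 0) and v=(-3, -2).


u x v = u_x*v_y - u_y*v_x = (-3)*(-2) - 0*(-3)
= 6 - 0 = 6

6


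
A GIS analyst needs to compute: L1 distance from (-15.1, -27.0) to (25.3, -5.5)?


|(-15.1)-25.3| + |(-27)-(-5.5)| = 40.4 + 21.5 = 61.9

61.9


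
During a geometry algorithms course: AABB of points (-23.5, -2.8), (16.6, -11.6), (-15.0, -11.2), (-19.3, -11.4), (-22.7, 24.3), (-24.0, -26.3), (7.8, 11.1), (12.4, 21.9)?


x range: [-24, 16.6]
y range: [-26.3, 24.3]
Bounding box: (-24,-26.3) to (16.6,24.3)

(-24,-26.3) to (16.6,24.3)


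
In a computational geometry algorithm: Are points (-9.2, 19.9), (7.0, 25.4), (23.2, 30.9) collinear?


Cross product: (7-(-9.2))*(30.9-19.9) - (25.4-19.9)*(23.2-(-9.2))
= 0

Yes, collinear


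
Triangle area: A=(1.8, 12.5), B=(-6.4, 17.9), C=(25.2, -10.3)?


Area = |x_A(y_B-y_C) + x_B(y_C-y_A) + x_C(y_A-y_B)|/2
= |50.76 + 145.92 + (-136.08)|/2
= 60.6/2 = 30.3

30.3


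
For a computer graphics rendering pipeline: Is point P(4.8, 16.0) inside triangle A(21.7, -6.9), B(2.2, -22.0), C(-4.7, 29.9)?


Cross products: AB x AP = -701.74, BC x BP = -397.14, CA x CP = -17.36
All same sign? yes

Yes, inside


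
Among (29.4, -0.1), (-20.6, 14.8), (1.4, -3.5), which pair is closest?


d(P0,P1) = 52.1729, d(P0,P2) = 28.2057, d(P1,P2) = 28.6163
Closest: P0 and P2

Closest pair: (29.4, -0.1) and (1.4, -3.5), distance = 28.2057


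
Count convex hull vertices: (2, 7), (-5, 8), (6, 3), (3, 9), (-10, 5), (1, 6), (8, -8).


Convex hull vertices (CCW): (-10, 5), (8, -8), (6, 3), (3, 9), (-5, 8)
Count = 5

5


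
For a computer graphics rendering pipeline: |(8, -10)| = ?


|u| = sqrt(8^2 + (-10)^2) = sqrt(164) = 12.8062

12.8062


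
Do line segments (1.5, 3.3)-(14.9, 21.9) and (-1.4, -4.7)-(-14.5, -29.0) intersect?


Cross products: d1=-34.33, d2=47.63, d3=-53.26, d4=-135.22
d1*d2 < 0 and d3*d4 < 0? no

No, they don't intersect


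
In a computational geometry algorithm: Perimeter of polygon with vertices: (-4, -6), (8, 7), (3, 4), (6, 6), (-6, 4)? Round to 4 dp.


Sides: (-4, -6)->(8, 7): sqrt(313) = 17.691806, (8, 7)->(3, 4): sqrt(34) = 5.830952, (3, 4)->(6, 6): sqrt(13) = 3.605551, (6, 6)->(-6, 4): sqrt(148) = 12.165525, (-6, 4)->(-4, -6): sqrt(104) = 10.198039
Sum = 49.491873
Perimeter = 49.4919

49.4919


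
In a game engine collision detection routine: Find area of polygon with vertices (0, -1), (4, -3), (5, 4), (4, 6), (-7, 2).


Shoelace sum: (0*(-3) - 4*(-1)) + (4*4 - 5*(-3)) + (5*6 - 4*4) + (4*2 - (-7)*6) + ((-7)*(-1) - 0*2)
= 106
Area = |106|/2 = 53

53


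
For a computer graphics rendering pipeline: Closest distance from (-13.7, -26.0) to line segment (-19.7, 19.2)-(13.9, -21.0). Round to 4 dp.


Project P onto AB: t = 0.7354 (clamped to [0,1])
Closest point on segment: (5.009, -10.3626)
Distance: 24.3835

24.3835


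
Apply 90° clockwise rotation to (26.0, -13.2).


90° CW: (x,y) -> (y, -x)
(26,-13.2) -> (-13.2, -26)

(-13.2, -26)


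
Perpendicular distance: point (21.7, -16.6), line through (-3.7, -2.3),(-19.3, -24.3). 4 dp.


|cross product| = 781.88
|line direction| = sqrt(727.36) = 26.9696
Distance = 781.88/sqrt(727.36) = 28.9911

28.9911


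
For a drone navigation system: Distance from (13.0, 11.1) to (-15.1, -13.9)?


dx=-28.1, dy=-25
d^2 = (-28.1)^2 + (-25)^2 = 1414.61
d = sqrt(1414.61) = 37.6113

37.6113


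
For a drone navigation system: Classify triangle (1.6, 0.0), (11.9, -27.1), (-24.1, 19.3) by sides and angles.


Side lengths squared: AB^2=840.5, BC^2=3448.96, CA^2=1032.98
Sorted: [840.5, 1032.98, 3448.96]
By sides: Scalene, By angles: Obtuse

Scalene, Obtuse


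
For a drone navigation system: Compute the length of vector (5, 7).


|u| = sqrt(5^2 + 7^2) = sqrt(74) = 8.6023

8.6023


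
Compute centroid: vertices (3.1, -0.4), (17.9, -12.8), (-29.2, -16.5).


Centroid = ((x_A+x_B+x_C)/3, (y_A+y_B+y_C)/3)
= ((3.1+17.9+(-29.2))/3, ((-0.4)+(-12.8)+(-16.5))/3)
= (-2.7333, -9.9)

(-2.7333, -9.9)


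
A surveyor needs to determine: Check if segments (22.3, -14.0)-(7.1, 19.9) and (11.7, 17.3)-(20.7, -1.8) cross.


Cross products: d1=-79.24, d2=-64.46, d3=-116.42, d4=-131.2
d1*d2 < 0 and d3*d4 < 0? no

No, they don't intersect


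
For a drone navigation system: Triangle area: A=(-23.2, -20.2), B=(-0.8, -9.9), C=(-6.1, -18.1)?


Area = |x_A(y_B-y_C) + x_B(y_C-y_A) + x_C(y_A-y_B)|/2
= |(-190.24) + (-1.68) + 62.83|/2
= 129.09/2 = 64.545

64.545


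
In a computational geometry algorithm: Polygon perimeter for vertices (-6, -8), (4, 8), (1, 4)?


Sides: (-6, -8)->(4, 8): sqrt(356) = 18.867962, (4, 8)->(1, 4): sqrt(25) = 5, (1, 4)->(-6, -8): sqrt(193) = 13.892444
Sum = 37.760406
Perimeter = 37.7604

37.7604


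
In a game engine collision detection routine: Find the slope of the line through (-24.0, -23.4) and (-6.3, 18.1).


slope = (y2-y1)/(x2-x1) = (18.1-(-23.4))/((-6.3)-(-24)) = 41.5/17.7 = 2.3446

2.3446


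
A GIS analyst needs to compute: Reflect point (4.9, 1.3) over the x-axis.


Reflection over x-axis: (x,y) -> (x,-y)
(4.9, 1.3) -> (4.9, -1.3)

(4.9, -1.3)


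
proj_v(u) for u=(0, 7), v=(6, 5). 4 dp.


u.v = 35, |v| = sqrt(61) = 7.8102
Scalar projection = u.v / |v| = 35 / sqrt(61) = 4.4813

4.4813


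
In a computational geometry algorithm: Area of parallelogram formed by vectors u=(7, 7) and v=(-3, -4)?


|u x v| = |7*(-4) - 7*(-3)|
= |(-28) - (-21)| = 7

7


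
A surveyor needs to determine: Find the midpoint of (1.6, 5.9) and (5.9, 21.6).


M = ((1.6+5.9)/2, (5.9+21.6)/2)
= (3.75, 13.75)

(3.75, 13.75)


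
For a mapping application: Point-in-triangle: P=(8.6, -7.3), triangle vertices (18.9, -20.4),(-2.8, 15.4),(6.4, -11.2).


Cross products: AB x AP = 84.47, BC x BP = 94.4, CA x CP = 68.99
All same sign? yes

Yes, inside


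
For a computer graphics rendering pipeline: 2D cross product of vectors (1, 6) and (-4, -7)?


u x v = u_x*v_y - u_y*v_x = 1*(-7) - 6*(-4)
= (-7) - (-24) = 17

17


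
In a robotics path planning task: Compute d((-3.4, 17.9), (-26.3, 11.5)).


dx=-22.9, dy=-6.4
d^2 = (-22.9)^2 + (-6.4)^2 = 565.37
d = sqrt(565.37) = 23.7775

23.7775


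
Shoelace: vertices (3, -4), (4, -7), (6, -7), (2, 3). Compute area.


Shoelace sum: (3*(-7) - 4*(-4)) + (4*(-7) - 6*(-7)) + (6*3 - 2*(-7)) + (2*(-4) - 3*3)
= 24
Area = |24|/2 = 12

12


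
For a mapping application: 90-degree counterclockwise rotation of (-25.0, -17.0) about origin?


90° CCW: (x,y) -> (-y, x)
(-25,-17) -> (17, -25)

(17, -25)


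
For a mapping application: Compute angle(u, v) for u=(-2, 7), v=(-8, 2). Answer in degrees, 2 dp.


u.v = 30, |u| = sqrt(53) = 7.2801, |v| = sqrt(68) = 8.2462
cos(theta) = u.v/(|u||v|) = 30/sqrt(3604) = 0.499722
theta = acos(0.499722) = 60.02 degrees

60.02 degrees


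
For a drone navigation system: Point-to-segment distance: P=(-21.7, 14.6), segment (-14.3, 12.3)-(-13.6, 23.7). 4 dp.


Project P onto AB: t = 0.1613 (clamped to [0,1])
Closest point on segment: (-14.1871, 14.1387)
Distance: 7.5271

7.5271


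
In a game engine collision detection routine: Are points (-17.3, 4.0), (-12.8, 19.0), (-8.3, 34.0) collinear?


Cross product: ((-12.8)-(-17.3))*(34-4) - (19-4)*((-8.3)-(-17.3))
= 0

Yes, collinear


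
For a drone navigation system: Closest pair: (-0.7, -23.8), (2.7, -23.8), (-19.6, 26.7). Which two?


d(P0,P1) = 3.4, d(P0,P2) = 53.9209, d(P1,P2) = 55.2045
Closest: P0 and P1

Closest pair: (-0.7, -23.8) and (2.7, -23.8), distance = 3.4


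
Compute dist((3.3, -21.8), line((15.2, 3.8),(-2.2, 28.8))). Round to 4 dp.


|cross product| = 742.94
|line direction| = sqrt(927.76) = 30.4592
Distance = 742.94/sqrt(927.76) = 24.3914

24.3914


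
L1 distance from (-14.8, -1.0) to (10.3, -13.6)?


|(-14.8)-10.3| + |(-1)-(-13.6)| = 25.1 + 12.6 = 37.7

37.7


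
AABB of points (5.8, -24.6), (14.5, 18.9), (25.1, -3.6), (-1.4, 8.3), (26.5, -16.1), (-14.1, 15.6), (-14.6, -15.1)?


x range: [-14.6, 26.5]
y range: [-24.6, 18.9]
Bounding box: (-14.6,-24.6) to (26.5,18.9)

(-14.6,-24.6) to (26.5,18.9)


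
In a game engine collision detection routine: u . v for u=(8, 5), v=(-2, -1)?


u . v = u_x*v_x + u_y*v_y = 8*(-2) + 5*(-1)
= (-16) + (-5) = -21

-21


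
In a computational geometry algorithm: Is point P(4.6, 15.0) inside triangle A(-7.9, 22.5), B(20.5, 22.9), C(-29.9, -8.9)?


Cross products: AB x AP = -218, BC x BP = -107.46, CA x CP = -557.5
All same sign? yes

Yes, inside


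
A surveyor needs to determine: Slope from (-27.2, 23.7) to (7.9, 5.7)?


slope = (y2-y1)/(x2-x1) = (5.7-23.7)/(7.9-(-27.2)) = (-18)/35.1 = -0.5128

-0.5128


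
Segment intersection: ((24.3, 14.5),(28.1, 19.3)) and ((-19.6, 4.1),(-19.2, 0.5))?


Cross products: d1=162.2, d2=177.8, d3=171.2, d4=155.6
d1*d2 < 0 and d3*d4 < 0? no

No, they don't intersect


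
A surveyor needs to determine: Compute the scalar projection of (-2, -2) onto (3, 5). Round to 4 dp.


u.v = -16, |v| = sqrt(34) = 5.831
Scalar projection = u.v / |v| = -16 / sqrt(34) = -2.744

-2.744


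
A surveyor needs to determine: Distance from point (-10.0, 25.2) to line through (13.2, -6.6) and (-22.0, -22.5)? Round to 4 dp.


|cross product| = 1488.24
|line direction| = sqrt(1491.85) = 38.6245
Distance = 1488.24/sqrt(1491.85) = 38.531

38.531


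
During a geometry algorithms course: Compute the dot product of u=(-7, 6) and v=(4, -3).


u . v = u_x*v_x + u_y*v_y = (-7)*4 + 6*(-3)
= (-28) + (-18) = -46

-46


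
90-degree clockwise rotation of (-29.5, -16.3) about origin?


90° CW: (x,y) -> (y, -x)
(-29.5,-16.3) -> (-16.3, 29.5)

(-16.3, 29.5)


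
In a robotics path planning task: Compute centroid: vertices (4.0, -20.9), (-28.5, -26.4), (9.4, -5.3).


Centroid = ((x_A+x_B+x_C)/3, (y_A+y_B+y_C)/3)
= ((4+(-28.5)+9.4)/3, ((-20.9)+(-26.4)+(-5.3))/3)
= (-5.0333, -17.5333)

(-5.0333, -17.5333)


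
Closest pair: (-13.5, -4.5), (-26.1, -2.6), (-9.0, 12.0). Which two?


d(P0,P1) = 12.7424, d(P0,P2) = 17.1026, d(P1,P2) = 22.4849
Closest: P0 and P1

Closest pair: (-13.5, -4.5) and (-26.1, -2.6), distance = 12.7424


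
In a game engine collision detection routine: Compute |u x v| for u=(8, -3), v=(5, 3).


|u x v| = |8*3 - (-3)*5|
= |24 - (-15)| = 39

39


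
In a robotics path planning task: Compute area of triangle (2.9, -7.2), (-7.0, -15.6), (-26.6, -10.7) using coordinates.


Area = |x_A(y_B-y_C) + x_B(y_C-y_A) + x_C(y_A-y_B)|/2
= |(-14.21) + 24.5 + (-223.44)|/2
= 213.15/2 = 106.575

106.575


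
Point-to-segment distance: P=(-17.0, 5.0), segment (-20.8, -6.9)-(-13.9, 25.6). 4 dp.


Project P onto AB: t = 0.3741 (clamped to [0,1])
Closest point on segment: (-18.2186, 5.2587)
Distance: 1.2458

1.2458


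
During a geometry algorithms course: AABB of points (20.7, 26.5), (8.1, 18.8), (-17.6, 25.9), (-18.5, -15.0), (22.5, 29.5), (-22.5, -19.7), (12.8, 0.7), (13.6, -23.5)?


x range: [-22.5, 22.5]
y range: [-23.5, 29.5]
Bounding box: (-22.5,-23.5) to (22.5,29.5)

(-22.5,-23.5) to (22.5,29.5)


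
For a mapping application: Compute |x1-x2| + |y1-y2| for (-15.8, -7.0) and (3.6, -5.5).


|(-15.8)-3.6| + |(-7)-(-5.5)| = 19.4 + 1.5 = 20.9

20.9


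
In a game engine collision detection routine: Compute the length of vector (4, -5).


|u| = sqrt(4^2 + (-5)^2) = sqrt(41) = 6.4031

6.4031


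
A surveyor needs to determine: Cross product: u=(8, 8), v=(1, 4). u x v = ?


u x v = u_x*v_y - u_y*v_x = 8*4 - 8*1
= 32 - 8 = 24

24


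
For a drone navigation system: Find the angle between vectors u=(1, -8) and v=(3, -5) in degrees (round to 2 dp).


u.v = 43, |u| = sqrt(65) = 8.0623, |v| = sqrt(34) = 5.831
cos(theta) = u.v/(|u||v|) = 43/sqrt(2210) = 0.914687
theta = acos(0.914687) = 23.84 degrees

23.84 degrees


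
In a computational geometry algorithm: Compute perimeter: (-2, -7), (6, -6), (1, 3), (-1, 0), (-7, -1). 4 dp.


Sides: (-2, -7)->(6, -6): sqrt(65) = 8.062258, (6, -6)->(1, 3): sqrt(106) = 10.29563, (1, 3)->(-1, 0): sqrt(13) = 3.605551, (-1, 0)->(-7, -1): sqrt(37) = 6.082763, (-7, -1)->(-2, -7): sqrt(61) = 7.81025
Sum = 35.856452
Perimeter = 35.8565

35.8565


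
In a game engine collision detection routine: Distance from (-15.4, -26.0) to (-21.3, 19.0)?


dx=-5.9, dy=45
d^2 = (-5.9)^2 + 45^2 = 2059.81
d = sqrt(2059.81) = 45.3851

45.3851


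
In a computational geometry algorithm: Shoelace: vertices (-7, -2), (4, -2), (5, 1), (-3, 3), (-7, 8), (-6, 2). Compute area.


Shoelace sum: ((-7)*(-2) - 4*(-2)) + (4*1 - 5*(-2)) + (5*3 - (-3)*1) + ((-3)*8 - (-7)*3) + ((-7)*2 - (-6)*8) + ((-6)*(-2) - (-7)*2)
= 111
Area = |111|/2 = 55.5

55.5


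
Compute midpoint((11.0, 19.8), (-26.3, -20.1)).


M = ((11+(-26.3))/2, (19.8+(-20.1))/2)
= (-7.65, -0.15)

(-7.65, -0.15)


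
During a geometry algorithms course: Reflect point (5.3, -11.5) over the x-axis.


Reflection over x-axis: (x,y) -> (x,-y)
(5.3, -11.5) -> (5.3, 11.5)

(5.3, 11.5)


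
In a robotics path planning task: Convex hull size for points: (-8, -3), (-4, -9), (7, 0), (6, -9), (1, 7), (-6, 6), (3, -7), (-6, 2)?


Convex hull vertices (CCW): (-8, -3), (-4, -9), (6, -9), (7, 0), (1, 7), (-6, 6)
Count = 6

6


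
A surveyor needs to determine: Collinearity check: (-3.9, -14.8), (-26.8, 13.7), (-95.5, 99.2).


Cross product: ((-26.8)-(-3.9))*(99.2-(-14.8)) - (13.7-(-14.8))*((-95.5)-(-3.9))
= 0

Yes, collinear


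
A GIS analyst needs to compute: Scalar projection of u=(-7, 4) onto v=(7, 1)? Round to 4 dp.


u.v = -45, |v| = sqrt(50) = 7.0711
Scalar projection = u.v / |v| = -45 / sqrt(50) = -6.364

-6.364


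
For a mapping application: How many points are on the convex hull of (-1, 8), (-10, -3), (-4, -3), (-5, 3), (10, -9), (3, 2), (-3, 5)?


Convex hull vertices (CCW): (-10, -3), (10, -9), (3, 2), (-1, 8)
Count = 4

4


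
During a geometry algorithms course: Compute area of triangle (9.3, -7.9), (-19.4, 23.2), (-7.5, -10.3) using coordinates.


Area = |x_A(y_B-y_C) + x_B(y_C-y_A) + x_C(y_A-y_B)|/2
= |311.55 + 46.56 + 233.25|/2
= 591.36/2 = 295.68

295.68


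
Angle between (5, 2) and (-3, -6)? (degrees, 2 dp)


u.v = -27, |u| = sqrt(29) = 5.3852, |v| = sqrt(45) = 6.7082
cos(theta) = u.v/(|u||v|) = -27/sqrt(1305) = -0.747409
theta = acos(-0.747409) = 138.37 degrees

138.37 degrees


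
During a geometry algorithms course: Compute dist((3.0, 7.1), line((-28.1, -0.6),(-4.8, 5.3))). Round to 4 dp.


|cross product| = 4.08
|line direction| = sqrt(577.7) = 24.0354
Distance = 4.08/sqrt(577.7) = 0.1697

0.1697


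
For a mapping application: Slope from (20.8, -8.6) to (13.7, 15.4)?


slope = (y2-y1)/(x2-x1) = (15.4-(-8.6))/(13.7-20.8) = 24/(-7.1) = -3.3803

-3.3803


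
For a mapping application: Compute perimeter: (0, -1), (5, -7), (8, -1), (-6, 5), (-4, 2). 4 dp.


Sides: (0, -1)->(5, -7): sqrt(61) = 7.81025, (5, -7)->(8, -1): sqrt(45) = 6.708204, (8, -1)->(-6, 5): sqrt(232) = 15.231546, (-6, 5)->(-4, 2): sqrt(13) = 3.605551, (-4, 2)->(0, -1): sqrt(25) = 5
Sum = 38.355551
Perimeter = 38.3556

38.3556


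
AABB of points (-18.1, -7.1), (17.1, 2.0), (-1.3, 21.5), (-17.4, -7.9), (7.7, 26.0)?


x range: [-18.1, 17.1]
y range: [-7.9, 26]
Bounding box: (-18.1,-7.9) to (17.1,26)

(-18.1,-7.9) to (17.1,26)


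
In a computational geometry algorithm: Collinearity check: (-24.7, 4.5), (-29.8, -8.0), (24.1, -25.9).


Cross product: ((-29.8)-(-24.7))*((-25.9)-4.5) - ((-8)-4.5)*(24.1-(-24.7))
= 765.04

No, not collinear


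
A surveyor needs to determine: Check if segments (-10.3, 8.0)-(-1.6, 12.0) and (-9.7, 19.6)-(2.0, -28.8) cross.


Cross products: d1=-164.76, d2=303.12, d3=98.52, d4=-369.36
d1*d2 < 0 and d3*d4 < 0? yes

Yes, they intersect


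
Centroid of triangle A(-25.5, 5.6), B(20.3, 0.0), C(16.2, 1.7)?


Centroid = ((x_A+x_B+x_C)/3, (y_A+y_B+y_C)/3)
= (((-25.5)+20.3+16.2)/3, (5.6+0+1.7)/3)
= (3.6667, 2.4333)

(3.6667, 2.4333)


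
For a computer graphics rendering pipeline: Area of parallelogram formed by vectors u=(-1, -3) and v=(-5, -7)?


|u x v| = |(-1)*(-7) - (-3)*(-5)|
= |7 - 15| = 8

8


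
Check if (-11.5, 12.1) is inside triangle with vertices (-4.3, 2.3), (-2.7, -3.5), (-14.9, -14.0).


Cross products: AB x AP = -26.08, BC x BP = -282.72, CA x CP = 221.24
All same sign? no

No, outside


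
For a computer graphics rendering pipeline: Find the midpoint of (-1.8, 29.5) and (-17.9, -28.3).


M = (((-1.8)+(-17.9))/2, (29.5+(-28.3))/2)
= (-9.85, 0.6)

(-9.85, 0.6)


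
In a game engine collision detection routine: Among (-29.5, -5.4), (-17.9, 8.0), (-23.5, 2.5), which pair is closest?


d(P0,P1) = 17.7234, d(P0,P2) = 9.9202, d(P1,P2) = 7.8492
Closest: P1 and P2

Closest pair: (-17.9, 8.0) and (-23.5, 2.5), distance = 7.8492


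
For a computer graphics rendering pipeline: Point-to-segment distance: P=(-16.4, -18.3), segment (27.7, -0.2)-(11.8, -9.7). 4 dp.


Project P onto AB: t = 1 (clamped to [0,1])
Closest point on segment: (11.8, -9.7)
Distance: 29.4822

29.4822


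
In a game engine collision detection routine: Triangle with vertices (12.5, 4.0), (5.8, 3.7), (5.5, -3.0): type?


Side lengths squared: AB^2=44.98, BC^2=44.98, CA^2=98
Sorted: [44.98, 44.98, 98]
By sides: Isosceles, By angles: Obtuse

Isosceles, Obtuse


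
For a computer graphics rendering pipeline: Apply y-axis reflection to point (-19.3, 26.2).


Reflection over y-axis: (x,y) -> (-x,y)
(-19.3, 26.2) -> (19.3, 26.2)

(19.3, 26.2)


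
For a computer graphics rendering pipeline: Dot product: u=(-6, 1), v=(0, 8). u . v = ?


u . v = u_x*v_x + u_y*v_y = (-6)*0 + 1*8
= 0 + 8 = 8

8


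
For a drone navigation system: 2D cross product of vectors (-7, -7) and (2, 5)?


u x v = u_x*v_y - u_y*v_x = (-7)*5 - (-7)*2
= (-35) - (-14) = -21

-21


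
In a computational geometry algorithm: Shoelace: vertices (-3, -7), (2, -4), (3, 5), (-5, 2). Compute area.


Shoelace sum: ((-3)*(-4) - 2*(-7)) + (2*5 - 3*(-4)) + (3*2 - (-5)*5) + ((-5)*(-7) - (-3)*2)
= 120
Area = |120|/2 = 60

60


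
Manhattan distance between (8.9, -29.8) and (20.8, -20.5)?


|8.9-20.8| + |(-29.8)-(-20.5)| = 11.9 + 9.3 = 21.2

21.2


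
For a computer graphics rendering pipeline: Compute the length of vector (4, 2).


|u| = sqrt(4^2 + 2^2) = sqrt(20) = 4.4721

4.4721


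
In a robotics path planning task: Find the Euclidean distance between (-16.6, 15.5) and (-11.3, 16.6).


dx=5.3, dy=1.1
d^2 = 5.3^2 + 1.1^2 = 29.3
d = sqrt(29.3) = 5.4129

5.4129


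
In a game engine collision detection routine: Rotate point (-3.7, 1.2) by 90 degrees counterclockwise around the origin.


90° CCW: (x,y) -> (-y, x)
(-3.7,1.2) -> (-1.2, -3.7)

(-1.2, -3.7)


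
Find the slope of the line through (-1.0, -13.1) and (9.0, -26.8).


slope = (y2-y1)/(x2-x1) = ((-26.8)-(-13.1))/(9-(-1)) = (-13.7)/10 = -1.37

-1.37


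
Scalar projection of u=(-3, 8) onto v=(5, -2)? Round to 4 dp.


u.v = -31, |v| = sqrt(29) = 5.3852
Scalar projection = u.v / |v| = -31 / sqrt(29) = -5.7566

-5.7566


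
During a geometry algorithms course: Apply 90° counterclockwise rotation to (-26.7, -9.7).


90° CCW: (x,y) -> (-y, x)
(-26.7,-9.7) -> (9.7, -26.7)

(9.7, -26.7)


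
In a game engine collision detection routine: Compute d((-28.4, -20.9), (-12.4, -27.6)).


dx=16, dy=-6.7
d^2 = 16^2 + (-6.7)^2 = 300.89
d = sqrt(300.89) = 17.3462

17.3462


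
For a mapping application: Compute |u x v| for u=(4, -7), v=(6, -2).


|u x v| = |4*(-2) - (-7)*6|
= |(-8) - (-42)| = 34

34


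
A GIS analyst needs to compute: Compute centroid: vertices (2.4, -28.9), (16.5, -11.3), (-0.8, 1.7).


Centroid = ((x_A+x_B+x_C)/3, (y_A+y_B+y_C)/3)
= ((2.4+16.5+(-0.8))/3, ((-28.9)+(-11.3)+1.7)/3)
= (6.0333, -12.8333)

(6.0333, -12.8333)


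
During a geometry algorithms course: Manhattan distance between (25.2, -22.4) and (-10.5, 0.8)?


|25.2-(-10.5)| + |(-22.4)-0.8| = 35.7 + 23.2 = 58.9

58.9


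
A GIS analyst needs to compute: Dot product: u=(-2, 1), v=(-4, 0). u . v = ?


u . v = u_x*v_x + u_y*v_y = (-2)*(-4) + 1*0
= 8 + 0 = 8

8


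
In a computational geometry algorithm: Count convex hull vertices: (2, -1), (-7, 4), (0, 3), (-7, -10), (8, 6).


Convex hull vertices (CCW): (-7, -10), (2, -1), (8, 6), (-7, 4)
Count = 4

4


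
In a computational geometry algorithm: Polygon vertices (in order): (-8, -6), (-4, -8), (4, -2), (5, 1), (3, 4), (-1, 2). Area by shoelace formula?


Shoelace sum: ((-8)*(-8) - (-4)*(-6)) + ((-4)*(-2) - 4*(-8)) + (4*1 - 5*(-2)) + (5*4 - 3*1) + (3*2 - (-1)*4) + ((-1)*(-6) - (-8)*2)
= 143
Area = |143|/2 = 71.5

71.5


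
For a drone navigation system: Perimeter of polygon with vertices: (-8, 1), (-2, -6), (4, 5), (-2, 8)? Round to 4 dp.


Sides: (-8, 1)->(-2, -6): sqrt(85) = 9.219544, (-2, -6)->(4, 5): sqrt(157) = 12.529964, (4, 5)->(-2, 8): sqrt(45) = 6.708204, (-2, 8)->(-8, 1): sqrt(85) = 9.219544
Sum = 37.677256
Perimeter = 37.6773

37.6773


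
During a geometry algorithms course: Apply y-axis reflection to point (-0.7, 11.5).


Reflection over y-axis: (x,y) -> (-x,y)
(-0.7, 11.5) -> (0.7, 11.5)

(0.7, 11.5)


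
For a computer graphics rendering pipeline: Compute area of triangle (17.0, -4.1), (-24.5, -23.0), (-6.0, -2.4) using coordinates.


Area = |x_A(y_B-y_C) + x_B(y_C-y_A) + x_C(y_A-y_B)|/2
= |(-350.2) + (-41.65) + (-113.4)|/2
= 505.25/2 = 252.625

252.625


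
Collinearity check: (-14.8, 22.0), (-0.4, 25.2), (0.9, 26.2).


Cross product: ((-0.4)-(-14.8))*(26.2-22) - (25.2-22)*(0.9-(-14.8))
= 10.24

No, not collinear


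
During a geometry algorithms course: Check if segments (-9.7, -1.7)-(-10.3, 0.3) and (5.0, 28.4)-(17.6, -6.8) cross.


Cross products: d1=-896.7, d2=-892.62, d3=-47.46, d4=-51.54
d1*d2 < 0 and d3*d4 < 0? no

No, they don't intersect


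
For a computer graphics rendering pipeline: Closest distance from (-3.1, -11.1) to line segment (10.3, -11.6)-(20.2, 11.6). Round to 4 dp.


Project P onto AB: t = 0 (clamped to [0,1])
Closest point on segment: (10.3, -11.6)
Distance: 13.4093

13.4093


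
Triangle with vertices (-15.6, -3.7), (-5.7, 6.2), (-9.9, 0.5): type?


Side lengths squared: AB^2=196.02, BC^2=50.13, CA^2=50.13
Sorted: [50.13, 50.13, 196.02]
By sides: Isosceles, By angles: Obtuse

Isosceles, Obtuse


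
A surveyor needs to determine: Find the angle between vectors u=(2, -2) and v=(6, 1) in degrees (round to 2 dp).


u.v = 10, |u| = sqrt(8) = 2.8284, |v| = sqrt(37) = 6.0828
cos(theta) = u.v/(|u||v|) = 10/sqrt(296) = 0.581238
theta = acos(0.581238) = 54.46 degrees

54.46 degrees


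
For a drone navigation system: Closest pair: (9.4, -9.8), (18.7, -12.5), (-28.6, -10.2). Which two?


d(P0,P1) = 9.684, d(P0,P2) = 38.0021, d(P1,P2) = 47.3559
Closest: P0 and P1

Closest pair: (9.4, -9.8) and (18.7, -12.5), distance = 9.684


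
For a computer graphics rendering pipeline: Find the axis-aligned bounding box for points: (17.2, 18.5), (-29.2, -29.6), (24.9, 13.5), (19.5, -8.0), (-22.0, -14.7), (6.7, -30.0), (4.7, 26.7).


x range: [-29.2, 24.9]
y range: [-30, 26.7]
Bounding box: (-29.2,-30) to (24.9,26.7)

(-29.2,-30) to (24.9,26.7)


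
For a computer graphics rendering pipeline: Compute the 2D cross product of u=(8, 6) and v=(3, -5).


u x v = u_x*v_y - u_y*v_x = 8*(-5) - 6*3
= (-40) - 18 = -58

-58


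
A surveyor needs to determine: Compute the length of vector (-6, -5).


|u| = sqrt((-6)^2 + (-5)^2) = sqrt(61) = 7.8102

7.8102


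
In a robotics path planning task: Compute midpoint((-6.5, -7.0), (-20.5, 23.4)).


M = (((-6.5)+(-20.5))/2, ((-7)+23.4)/2)
= (-13.5, 8.2)

(-13.5, 8.2)


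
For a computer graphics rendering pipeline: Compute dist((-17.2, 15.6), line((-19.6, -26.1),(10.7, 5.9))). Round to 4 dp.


|cross product| = 1186.71
|line direction| = sqrt(1942.09) = 44.0692
Distance = 1186.71/sqrt(1942.09) = 26.9284

26.9284


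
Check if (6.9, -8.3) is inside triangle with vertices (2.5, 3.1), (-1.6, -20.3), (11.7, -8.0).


Cross products: AB x AP = 149.7, BC x BP = 55.05, CA x CP = 56.04
All same sign? yes

Yes, inside


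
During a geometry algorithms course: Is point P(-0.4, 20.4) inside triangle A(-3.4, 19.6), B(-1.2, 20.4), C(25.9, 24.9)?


Cross products: AB x AP = -0.64, BC x BP = -3.6, CA x CP = -7.54
All same sign? yes

Yes, inside


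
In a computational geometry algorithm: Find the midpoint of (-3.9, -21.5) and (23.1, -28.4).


M = (((-3.9)+23.1)/2, ((-21.5)+(-28.4))/2)
= (9.6, -24.95)

(9.6, -24.95)


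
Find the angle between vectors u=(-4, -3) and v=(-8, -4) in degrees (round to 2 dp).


u.v = 44, |u| = sqrt(25) = 5, |v| = sqrt(80) = 8.9443
cos(theta) = u.v/(|u||v|) = 44/sqrt(2000) = 0.98387
theta = acos(0.98387) = 10.3 degrees

10.3 degrees


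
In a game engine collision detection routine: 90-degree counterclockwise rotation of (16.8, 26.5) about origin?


90° CCW: (x,y) -> (-y, x)
(16.8,26.5) -> (-26.5, 16.8)

(-26.5, 16.8)


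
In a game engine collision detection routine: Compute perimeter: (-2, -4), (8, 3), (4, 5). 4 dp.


Sides: (-2, -4)->(8, 3): sqrt(149) = 12.206556, (8, 3)->(4, 5): sqrt(20) = 4.472136, (4, 5)->(-2, -4): sqrt(117) = 10.816654
Sum = 27.495346
Perimeter = 27.4953

27.4953


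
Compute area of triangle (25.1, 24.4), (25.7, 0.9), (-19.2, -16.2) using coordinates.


Area = |x_A(y_B-y_C) + x_B(y_C-y_A) + x_C(y_A-y_B)|/2
= |429.21 + (-1043.42) + (-451.2)|/2
= 1065.41/2 = 532.705

532.705
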